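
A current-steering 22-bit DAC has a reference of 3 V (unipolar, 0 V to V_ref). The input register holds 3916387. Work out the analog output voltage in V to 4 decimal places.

2.8012 V

LSB = 3 V / 2^22 = 0.72 µV.
V_out = 0 + 3916387 × 7.15256e-07 V = 2.80122 V.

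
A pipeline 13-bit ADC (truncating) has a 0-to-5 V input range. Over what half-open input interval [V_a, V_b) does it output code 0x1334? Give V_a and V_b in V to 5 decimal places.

[3.00049 V, 3.00110 V)

LSB = 5/2^13 = 0.610 mV.
Code 0x1334 = 4916 decimal.
V_a = V_low + 4916·LSB = 3.00049 V; V_b = V_low + 4917·LSB = 3.0011 V.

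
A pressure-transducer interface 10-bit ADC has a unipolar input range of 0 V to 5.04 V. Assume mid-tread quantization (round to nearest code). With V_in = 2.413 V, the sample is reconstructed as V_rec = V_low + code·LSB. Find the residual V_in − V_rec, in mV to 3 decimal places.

1.281 mV

Step size: 5.04 V ÷ 2^10 = 4.922 mV.
Scaled input = 490.2603 LSBs, so code = 490.
Reconstructed: 2.4117187 V.
Error = 2.413 − 2.4117187 = 0.00128125 V = 1.281 mV.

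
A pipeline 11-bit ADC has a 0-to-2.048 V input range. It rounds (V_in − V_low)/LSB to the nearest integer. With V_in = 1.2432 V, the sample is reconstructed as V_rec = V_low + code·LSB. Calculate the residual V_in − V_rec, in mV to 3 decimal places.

0.200 mV

One LSB is 2.048 V / 2048 = 1.000 mV.
Scaled input = 1243.2000 LSBs, so code = 1243.
Reconstructed: 1.243 V.
V_in − V_rec = 0.0002 V = 0.200 mV.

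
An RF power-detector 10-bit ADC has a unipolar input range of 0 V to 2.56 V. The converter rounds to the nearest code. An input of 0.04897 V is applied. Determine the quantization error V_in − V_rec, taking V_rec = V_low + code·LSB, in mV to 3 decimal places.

Step size: 2.56 V ÷ 2^10 = 2.500 mV.
(0.04897 − 0)/0.0025 = 19.5880; round gives code 20.
Reconstructed: 0.05 V.
Difference: -0.00103 V → -1.030 mV.

-1.030 mV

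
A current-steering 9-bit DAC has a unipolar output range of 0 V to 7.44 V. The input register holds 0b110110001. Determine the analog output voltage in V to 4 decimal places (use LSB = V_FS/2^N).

LSB = 7.44 V / 2^9 = 14.531 mV.
Code 0b110110001 = 433 decimal.
V_out = 0 + 433 × 0.0145313 V = 6.29203 V.

6.2920 V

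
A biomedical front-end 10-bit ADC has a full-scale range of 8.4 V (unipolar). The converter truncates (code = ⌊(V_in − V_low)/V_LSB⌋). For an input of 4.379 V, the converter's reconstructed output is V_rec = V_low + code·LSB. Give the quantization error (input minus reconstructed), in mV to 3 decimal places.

6.734 mV

Step size: 8.4 V ÷ 2^10 = 8.203 mV.
(V_in − V_low)/LSB = (4.379 − 0)/0.00820313 = 533.8210 → code 533 (floor).
Reconstructed: 4.3722656 V.
Difference: 0.00673437 V → 6.734 mV.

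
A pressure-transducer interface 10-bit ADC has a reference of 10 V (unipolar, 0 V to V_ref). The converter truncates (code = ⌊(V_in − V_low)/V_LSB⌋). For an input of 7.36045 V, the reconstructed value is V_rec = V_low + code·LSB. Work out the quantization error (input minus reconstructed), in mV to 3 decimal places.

LSB = 10/2^10 = 9.766 mV.
Scaled input = 753.7101 LSBs, so code = 753.
Code 753 maps back to 0 + 753×0.00976562 V = 7.3535156 V.
V_in − V_rec = 0.00693437 V = 6.934 mV.

6.934 mV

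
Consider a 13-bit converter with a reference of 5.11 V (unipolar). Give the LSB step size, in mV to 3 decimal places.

0.624 mV

Full-scale span = 5.11 V.
LSB = 5.11 / 2^13 = 5.11 / 8192 = 0.000623779 V = 0.624 mV.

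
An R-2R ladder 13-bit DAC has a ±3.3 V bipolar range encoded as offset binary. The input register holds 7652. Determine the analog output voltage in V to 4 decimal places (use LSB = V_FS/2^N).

LSB = 6.6 V / 2^13 = 0.806 mV.
V_out = (−3.3) + 7652 × 0.000805664 V = 2.86494 V.

2.8649 V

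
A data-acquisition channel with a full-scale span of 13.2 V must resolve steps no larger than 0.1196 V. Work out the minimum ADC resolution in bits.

Number of steps required ≥ 13.2 V / 0.1196 V = 110.37.
Need 2^N ≥ 110.37; 2^6 = 64, 2^7 = 128.
Minimum N = 7.

7 bits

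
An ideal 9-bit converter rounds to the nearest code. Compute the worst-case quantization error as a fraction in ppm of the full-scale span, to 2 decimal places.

Rounding → worst-case error = ½ LSB = V_FS/2^10, so 1e+06/1024 = 976.562 ppm of full scale.

976.56 ppm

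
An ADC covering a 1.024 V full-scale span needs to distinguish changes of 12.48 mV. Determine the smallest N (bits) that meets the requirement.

7 bits

Number of steps required ≥ 1.024 V / 12.48 mV = 82.05.
Need 2^N ≥ 82.05; 2^6 = 64, 2^7 = 128.
Minimum N = 7.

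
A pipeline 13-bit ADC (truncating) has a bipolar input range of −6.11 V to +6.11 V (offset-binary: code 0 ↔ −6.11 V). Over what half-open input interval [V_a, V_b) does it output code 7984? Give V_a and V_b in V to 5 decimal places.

[5.79973 V, 5.80122 V)

LSB = 12.22/2^13 = 1.492 mV.
V_a = V_low + 7984·LSB = 5.79973 V; V_b = V_low + 7985·LSB = 5.80122 V.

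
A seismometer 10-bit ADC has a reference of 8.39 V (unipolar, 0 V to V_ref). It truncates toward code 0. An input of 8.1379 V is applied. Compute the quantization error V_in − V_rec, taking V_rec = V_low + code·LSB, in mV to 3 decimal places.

Step size: 8.39 V ÷ 2^10 = 8.193 mV.
Scaled input = 993.2312 LSBs, so code = 993.
Code 993 maps back to 0 + 993×0.00819336 V = 8.1360059 V.
V_in − V_rec = 0.00189414 V = 1.894 mV.

1.894 mV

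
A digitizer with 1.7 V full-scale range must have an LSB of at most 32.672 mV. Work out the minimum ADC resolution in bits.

6 bits

Number of steps required ≥ 1.7 V / 32.672 mV = 52.03.
Need 2^N ≥ 52.03; 2^5 = 32, 2^6 = 64.
Minimum N = 6.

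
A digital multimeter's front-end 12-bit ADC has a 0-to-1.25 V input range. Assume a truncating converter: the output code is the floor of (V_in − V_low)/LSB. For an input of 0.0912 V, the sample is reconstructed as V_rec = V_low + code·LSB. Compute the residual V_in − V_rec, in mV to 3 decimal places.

Step size: 1.25 V ÷ 2^12 = 305.18 µV.
Scaled input = 298.8442 LSBs, so code = 298.
Code 298 maps back to 0 + 298×0.000305176 V = 0.090942383 V.
Difference: 0.000257617 V → 0.258 mV.

0.258 mV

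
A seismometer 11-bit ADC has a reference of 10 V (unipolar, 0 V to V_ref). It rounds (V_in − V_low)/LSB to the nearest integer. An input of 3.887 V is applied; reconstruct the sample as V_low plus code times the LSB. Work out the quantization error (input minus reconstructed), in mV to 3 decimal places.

One LSB is 10 V / 2048 = 4.883 mV.
(3.887 − 0)/0.00488281 = 796.0576; round gives code 796.
V_rec = 0 + 796·0.00488281 = 3.8867188 V.
Difference: 0.00028125 V → 0.281 mV.

0.281 mV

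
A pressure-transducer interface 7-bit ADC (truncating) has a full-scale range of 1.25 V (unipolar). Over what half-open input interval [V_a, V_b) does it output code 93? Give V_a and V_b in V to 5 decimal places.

LSB = 1.25/2^7 = 9.766 mV.
V_a = V_low + 93·LSB = 0.908203 V; V_b = V_low + 94·LSB = 0.917969 V.

[0.90820 V, 0.91797 V)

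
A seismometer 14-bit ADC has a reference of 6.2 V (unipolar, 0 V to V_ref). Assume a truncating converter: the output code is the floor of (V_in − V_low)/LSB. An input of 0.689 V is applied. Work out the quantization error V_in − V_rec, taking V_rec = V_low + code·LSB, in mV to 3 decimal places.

Step size: 6.2 V ÷ 2^14 = 378.42 µV.
(0.689 − 0)/0.000378418 = 1820.7381; ⌊·⌋ gives code 1820.
V_rec = 0 + 1820·0.000378418 = 0.6887207 V.
Error = 0.689 − 0.6887207 = 0.000279297 V = 0.279 mV.

0.279 mV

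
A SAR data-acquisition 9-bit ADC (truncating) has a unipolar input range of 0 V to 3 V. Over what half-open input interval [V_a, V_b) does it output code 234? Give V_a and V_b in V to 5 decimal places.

[1.37109 V, 1.37695 V)

LSB = 3/2^9 = 5.859 mV.
V_a = V_low + 234·LSB = 1.37109 V; V_b = V_low + 235·LSB = 1.37695 V.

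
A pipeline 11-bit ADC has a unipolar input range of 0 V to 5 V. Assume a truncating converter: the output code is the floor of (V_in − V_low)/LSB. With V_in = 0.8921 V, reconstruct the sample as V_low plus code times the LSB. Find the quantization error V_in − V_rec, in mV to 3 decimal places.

One LSB is 5 V / 2048 = 2.441 mV.
(V_in − V_low)/LSB = (0.8921 − 0)/0.00244141 = 365.4042 → code 365 (floor).
V_rec = 0 + 365·0.00244141 = 0.89111328 V.
Error = 0.8921 − 0.89111328 = 0.000986719 V = 0.987 mV.

0.987 mV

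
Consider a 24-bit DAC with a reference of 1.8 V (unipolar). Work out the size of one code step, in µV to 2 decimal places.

0.11 µV

Full-scale span = 1.8 V.
LSB = 1.8 / 2^24 = 1.8 / 16777216 = 1.07288e-07 V = 0.11 µV.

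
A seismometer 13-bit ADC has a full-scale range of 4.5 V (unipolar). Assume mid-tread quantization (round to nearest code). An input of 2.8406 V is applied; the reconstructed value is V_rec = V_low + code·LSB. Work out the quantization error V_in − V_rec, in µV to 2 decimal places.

84.86 µV

LSB = 4.5/2^13 = 0.549 mV.
Scaled input = 5171.1545 LSBs, so code = 5171.
Reconstructed: 2.8405151 V.
Error = 2.8406 − 2.8405151 = 8.48633e-05 V = 84.86 µV.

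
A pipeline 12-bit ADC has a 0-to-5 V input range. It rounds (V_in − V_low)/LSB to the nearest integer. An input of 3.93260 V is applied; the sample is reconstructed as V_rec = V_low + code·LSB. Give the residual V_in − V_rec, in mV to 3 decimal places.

LSB = 5/2^12 = 1.221 mV.
(V_in − V_low)/LSB = (3.93260 − 0)/0.0012207 = 3221.5859 → code 3222 (round).
Code 3222 maps back to 0 + 3222×0.0012207 V = 3.9331055 V.
Difference: -0.000505469 V → -0.505 mV.

-0.505 mV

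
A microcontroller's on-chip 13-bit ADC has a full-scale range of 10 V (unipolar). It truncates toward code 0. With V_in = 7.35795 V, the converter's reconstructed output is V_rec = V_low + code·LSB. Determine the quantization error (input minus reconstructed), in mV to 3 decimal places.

One LSB is 10 V / 8192 = 1.221 mV.
Scaled input = 6027.6326 LSBs, so code = 6027.
Reconstructed: 7.3571777 V.
Difference: 0.000772266 V → 0.772 mV.

0.772 mV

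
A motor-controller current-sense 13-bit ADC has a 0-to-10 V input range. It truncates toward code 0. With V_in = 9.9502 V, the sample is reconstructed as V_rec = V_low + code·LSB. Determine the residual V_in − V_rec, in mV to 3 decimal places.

LSB = 10/2^13 = 1.221 mV.
(V_in − V_low)/LSB = (9.9502 − 0)/0.0012207 = 8151.2038 → code 8151 (floor).
V_rec = 0 + 8151·0.0012207 = 9.9499512 V.
V_in − V_rec = 0.000248828 V = 0.249 mV.

0.249 mV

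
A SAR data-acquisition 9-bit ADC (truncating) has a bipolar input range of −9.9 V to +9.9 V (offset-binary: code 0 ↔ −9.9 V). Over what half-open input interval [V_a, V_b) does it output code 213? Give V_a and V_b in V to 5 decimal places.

LSB = 19.8/2^9 = 38.672 mV.
V_a = V_low + 213·LSB = -1.66289 V; V_b = V_low + 214·LSB = -1.62422 V.

[-1.66289 V, -1.62422 V)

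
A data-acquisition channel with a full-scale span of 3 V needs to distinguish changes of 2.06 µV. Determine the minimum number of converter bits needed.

21 bits

Number of steps required ≥ 3 V / 2.06 µV = 1456310.68.
Need 2^N ≥ 1456310.68; 2^20 = 1048576, 2^21 = 2097152.
Minimum N = 21.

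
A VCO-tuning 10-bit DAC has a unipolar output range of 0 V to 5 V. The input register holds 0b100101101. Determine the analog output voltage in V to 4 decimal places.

1.4697 V

LSB = 5 V / 2^10 = 4.883 mV.
Code 0b100101101 = 301 decimal.
V_out = 0 + 301 × 0.00488281 V = 1.46973 V.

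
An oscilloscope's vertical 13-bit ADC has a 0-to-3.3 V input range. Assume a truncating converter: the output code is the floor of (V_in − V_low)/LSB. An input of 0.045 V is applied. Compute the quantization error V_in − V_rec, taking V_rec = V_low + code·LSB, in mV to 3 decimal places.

LSB = 3.3/2^13 = 402.83 µV.
Scaled input = 111.7091 LSBs, so code = 111.
Code 111 maps back to 0 + 111×0.000402832 V = 0.044714355 V.
Error = 0.045 − 0.044714355 = 0.000285645 V = 0.286 mV.

0.286 mV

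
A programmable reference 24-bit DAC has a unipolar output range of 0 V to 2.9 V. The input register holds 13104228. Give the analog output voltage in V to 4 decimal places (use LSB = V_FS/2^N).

2.2651 V

LSB = 2.9 V / 2^24 = 0.17 µV.
V_out = 0 + 13104228 × 1.72853e-07 V = 2.26511 V.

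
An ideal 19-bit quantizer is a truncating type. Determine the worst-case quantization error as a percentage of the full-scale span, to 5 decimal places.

0.00019 %

Truncating → worst-case error = 1 LSB = V_FS/2^19, so 100/524288 = 0.000190735 % of full scale.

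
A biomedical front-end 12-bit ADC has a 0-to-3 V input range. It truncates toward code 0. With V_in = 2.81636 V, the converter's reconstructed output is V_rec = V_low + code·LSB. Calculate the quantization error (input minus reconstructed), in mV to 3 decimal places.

0.198 mV

LSB = 3/2^12 = 0.732 mV.
Scaled input = 3845.2702 LSBs, so code = 3845.
V_rec = 0 + 3845·0.000732422 = 2.8161621 V.
Error = 2.81636 − 2.8161621 = 0.000197891 V = 0.198 mV.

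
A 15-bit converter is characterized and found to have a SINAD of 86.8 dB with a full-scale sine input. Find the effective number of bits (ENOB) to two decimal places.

14.13 bits

ENOB = (SINAD − 1.76) / 6.02 = (86.8 − 1.76)/6.02 = 14.126.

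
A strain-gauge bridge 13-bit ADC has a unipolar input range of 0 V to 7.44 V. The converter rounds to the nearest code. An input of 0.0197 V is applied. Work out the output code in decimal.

code 22

With 8192 levels over 7.44 V, one step is 0.908 mV.
(0.0197 − 0) / 0.000908203 = 21.691 LSBs.
round(21.691) = 22.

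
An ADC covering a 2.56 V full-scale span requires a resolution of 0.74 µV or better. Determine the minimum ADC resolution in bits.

Number of steps required ≥ 2.56 V / 0.74 µV = 3459459.46.
Need 2^N ≥ 3459459.46; 2^21 = 2097152, 2^22 = 4194304.
Minimum N = 22.

22 bits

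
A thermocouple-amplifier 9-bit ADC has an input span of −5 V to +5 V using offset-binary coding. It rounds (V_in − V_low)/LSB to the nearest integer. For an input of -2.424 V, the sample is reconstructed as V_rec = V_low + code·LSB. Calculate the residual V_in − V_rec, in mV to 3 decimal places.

-2.125 mV

One LSB is 10 V / 512 = 19.531 mV.
(-2.424 − (−5))/0.0195312 = 131.8912; round gives code 132.
V_rec = (−5) + 132·0.0195312 = -2.421875 V.
V_in − V_rec = -0.002125 V = -2.125 mV.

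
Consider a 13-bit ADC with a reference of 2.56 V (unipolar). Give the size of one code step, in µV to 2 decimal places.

312.50 µV

Full-scale span = 2.56 V.
LSB = 2.56 / 2^13 = 2.56 / 8192 = 0.0003125 V = 312.50 µV.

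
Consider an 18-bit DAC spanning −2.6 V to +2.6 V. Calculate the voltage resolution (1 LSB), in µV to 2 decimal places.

Full-scale span = 5.2 V.
LSB = 5.2 / 2^18 = 5.2 / 262144 = 1.98364e-05 V = 19.84 µV.

19.84 µV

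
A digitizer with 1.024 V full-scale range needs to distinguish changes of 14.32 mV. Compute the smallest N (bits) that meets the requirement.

Number of steps required ≥ 1.024 V / 14.32 mV = 71.51.
Need 2^N ≥ 71.51; 2^6 = 64, 2^7 = 128.
Minimum N = 7.

7 bits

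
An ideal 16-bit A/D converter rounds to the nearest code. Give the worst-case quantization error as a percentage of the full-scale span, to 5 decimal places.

0.00076 %

Rounding → worst-case error = ½ LSB = V_FS/2^17, so 100/131072 = 0.000762939 % of full scale.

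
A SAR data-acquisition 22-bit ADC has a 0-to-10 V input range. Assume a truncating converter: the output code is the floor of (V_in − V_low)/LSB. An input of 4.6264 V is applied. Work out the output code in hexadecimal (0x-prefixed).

code 0x1D9BE4 (decimal 1940452)

With 4194304 levels over 10 V, one step is 2.38 µV.
Input sits at 1940452.803 steps above V_low.
So the output code is 1940452.
In hexadecimal (0x-prefixed): 0x1D9BE4.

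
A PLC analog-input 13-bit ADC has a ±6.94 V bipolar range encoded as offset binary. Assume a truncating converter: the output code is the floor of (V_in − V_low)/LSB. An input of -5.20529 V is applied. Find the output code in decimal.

With 8192 levels over 13.88 V, one step is 1.694 mV.
Input sits at 1023.829 steps above V_low.
So the output code is 1023.

code 1023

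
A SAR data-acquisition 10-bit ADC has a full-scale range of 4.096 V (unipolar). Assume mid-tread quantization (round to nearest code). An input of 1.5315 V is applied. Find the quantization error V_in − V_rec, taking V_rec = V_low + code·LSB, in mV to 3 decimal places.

LSB = 4.096/2^10 = 4.000 mV.
(V_in − V_low)/LSB = (1.5315 − 0)/0.004 = 382.8750 → code 383 (round).
Code 383 maps back to 0 + 383×0.004 V = 1.532 V.
Error = 1.5315 − 1.532 = -0.0005 V = -0.500 mV.

-0.500 mV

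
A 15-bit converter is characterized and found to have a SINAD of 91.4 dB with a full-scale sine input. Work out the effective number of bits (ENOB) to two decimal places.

14.89 bits

ENOB = (SINAD − 1.76) / 6.02 = (91.4 − 1.76)/6.02 = 14.890.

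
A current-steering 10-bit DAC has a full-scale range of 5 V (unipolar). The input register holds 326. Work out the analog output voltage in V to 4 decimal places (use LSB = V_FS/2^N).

1.5918 V

LSB = 5 V / 2^10 = 4.883 mV.
V_out = 0 + 326 × 0.00488281 V = 1.5918 V.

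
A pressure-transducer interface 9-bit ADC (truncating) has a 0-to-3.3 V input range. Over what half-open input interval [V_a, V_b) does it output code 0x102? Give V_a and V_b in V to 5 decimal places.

[1.66289 V, 1.66934 V)

LSB = 3.3/2^9 = 6.445 mV.
Code 0x102 = 258 decimal.
V_a = V_low + 258·LSB = 1.66289 V; V_b = V_low + 259·LSB = 1.66934 V.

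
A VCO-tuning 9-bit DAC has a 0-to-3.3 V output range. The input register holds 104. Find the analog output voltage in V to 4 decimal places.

0.6703 V

LSB = 3.3 V / 2^9 = 6.445 mV.
V_out = 0 + 104 × 0.00644531 V = 0.670312 V.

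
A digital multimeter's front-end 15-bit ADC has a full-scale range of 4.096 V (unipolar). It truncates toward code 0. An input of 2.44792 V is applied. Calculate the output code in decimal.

code 19583

LSB = 4.096 V / 32768 = 125.00 µV.
(V_in − V_low)/LSB = (2.44792 − 0) / 0.000125 = 19583.360.
Floor → code 19583.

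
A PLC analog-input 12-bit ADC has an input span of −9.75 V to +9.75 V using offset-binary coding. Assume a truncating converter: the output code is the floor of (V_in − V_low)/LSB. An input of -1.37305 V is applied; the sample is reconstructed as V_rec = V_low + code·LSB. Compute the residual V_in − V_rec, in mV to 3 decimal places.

LSB = 19.5/2^12 = 4.761 mV.
(V_in − V_low)/LSB = (-1.37305 − (−9.75))/0.00476074 = 1759.5891 → code 1759 (floor).
V_rec = (−9.75) + 1759·0.00476074 = -1.3758545 V.
Error = -1.37305 − (−1.3758545) = 0.00280449 V = 2.804 mV.

2.804 mV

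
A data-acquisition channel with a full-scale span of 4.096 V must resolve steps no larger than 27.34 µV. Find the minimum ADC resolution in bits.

Number of steps required ≥ 4.096 V / 27.34 µV = 149817.12.
Need 2^N ≥ 149817.12; 2^17 = 131072, 2^18 = 262144.
Minimum N = 18.

18 bits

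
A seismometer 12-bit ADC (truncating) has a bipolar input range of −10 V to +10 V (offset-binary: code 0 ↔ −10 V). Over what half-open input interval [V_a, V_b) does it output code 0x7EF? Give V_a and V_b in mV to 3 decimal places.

LSB = 20/2^12 = 4.883 mV.
Code 0x7EF = 2031 decimal.
V_a = V_low + 2031·LSB = -0.0830078 V; V_b = V_low + 2032·LSB = -0.078125 V.

[-83.008 mV, -78.125 mV)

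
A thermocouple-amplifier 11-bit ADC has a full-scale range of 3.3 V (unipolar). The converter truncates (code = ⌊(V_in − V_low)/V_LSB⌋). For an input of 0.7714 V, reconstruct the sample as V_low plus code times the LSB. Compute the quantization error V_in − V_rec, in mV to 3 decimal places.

LSB = 3.3/2^11 = 1.611 mV.
Scaled input = 478.7355 LSBs, so code = 478.
Reconstructed: 0.77021484 V.
V_in − V_rec = 0.00118516 V = 1.185 mV.

1.185 mV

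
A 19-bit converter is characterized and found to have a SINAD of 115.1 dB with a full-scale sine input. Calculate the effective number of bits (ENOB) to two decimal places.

ENOB = (SINAD − 1.76) / 6.02 = (115.1 − 1.76)/6.02 = 18.827.

18.83 bits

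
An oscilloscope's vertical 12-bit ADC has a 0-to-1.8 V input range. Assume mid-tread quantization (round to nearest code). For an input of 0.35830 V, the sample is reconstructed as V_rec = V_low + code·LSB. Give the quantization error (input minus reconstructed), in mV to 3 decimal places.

0.146 mV

Step size: 1.8 V ÷ 2^12 = 439.45 µV.
(0.35830 − 0)/0.000439453 = 815.3316; round gives code 815.
Code 815 maps back to 0 + 815×0.000439453 V = 0.3581543 V.
Error = 0.35830 − 0.3581543 = 0.000145703 V = 0.146 mV.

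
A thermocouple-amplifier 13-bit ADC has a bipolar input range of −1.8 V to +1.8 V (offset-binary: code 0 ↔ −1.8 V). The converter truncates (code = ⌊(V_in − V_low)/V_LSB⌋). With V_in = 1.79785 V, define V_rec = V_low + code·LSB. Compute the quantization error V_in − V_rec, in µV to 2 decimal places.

One LSB is 3.6 V / 8192 = 439.45 µV.
(V_in − V_low)/LSB = (1.79785 − (−1.8))/0.000439453 = 8187.1076 → code 8187 (floor).
Reconstructed: 1.7978027 V.
V_in − V_rec = 4.72656e-05 V = 47.27 µV.

47.27 µV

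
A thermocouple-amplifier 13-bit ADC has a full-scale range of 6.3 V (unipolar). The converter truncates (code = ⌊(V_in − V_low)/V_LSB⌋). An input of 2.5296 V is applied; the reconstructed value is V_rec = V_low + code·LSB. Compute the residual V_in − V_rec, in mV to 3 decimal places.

0.218 mV

Step size: 6.3 V ÷ 2^13 = 0.769 mV.
(V_in − V_low)/LSB = (2.5296 − 0)/0.000769043 = 3289.2830 → code 3289 (floor).
Code 3289 maps back to 0 + 3289×0.000769043 V = 2.5293823 V.
V_in − V_rec = 0.000217676 V = 0.218 mV.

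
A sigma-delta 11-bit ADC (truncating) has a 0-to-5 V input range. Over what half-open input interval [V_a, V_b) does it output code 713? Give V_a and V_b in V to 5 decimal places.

LSB = 5/2^11 = 2.441 mV.
V_a = V_low + 713·LSB = 1.74072 V; V_b = V_low + 714·LSB = 1.74316 V.

[1.74072 V, 1.74316 V)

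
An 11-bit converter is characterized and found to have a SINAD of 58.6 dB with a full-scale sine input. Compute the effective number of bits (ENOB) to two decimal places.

ENOB = (SINAD − 1.76) / 6.02 = (58.6 − 1.76)/6.02 = 9.442.

9.44 bits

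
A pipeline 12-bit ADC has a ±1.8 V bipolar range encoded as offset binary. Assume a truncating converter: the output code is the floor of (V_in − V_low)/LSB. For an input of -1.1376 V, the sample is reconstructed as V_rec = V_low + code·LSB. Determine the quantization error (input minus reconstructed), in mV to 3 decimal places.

0.584 mV

Step size: 3.6 V ÷ 2^12 = 0.879 mV.
(-1.1376 − (−1.8))/0.000878906 = 753.6640; ⌊·⌋ gives code 753.
Code 753 maps back to (−1.8) + 753×0.000878906 V = -1.1381836 V.
Difference: 0.000583594 V → 0.584 mV.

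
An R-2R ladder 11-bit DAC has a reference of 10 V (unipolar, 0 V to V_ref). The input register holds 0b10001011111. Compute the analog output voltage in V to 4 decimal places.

LSB = 10 V / 2^11 = 4.883 mV.
Code 0b10001011111 = 1119 decimal.
V_out = 0 + 1119 × 0.00488281 V = 5.46387 V.

5.4639 V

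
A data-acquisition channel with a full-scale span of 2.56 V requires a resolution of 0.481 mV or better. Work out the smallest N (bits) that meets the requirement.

13 bits

Number of steps required ≥ 2.56 V / 0.481 mV = 5322.25.
Need 2^N ≥ 5322.25; 2^12 = 4096, 2^13 = 8192.
Minimum N = 13.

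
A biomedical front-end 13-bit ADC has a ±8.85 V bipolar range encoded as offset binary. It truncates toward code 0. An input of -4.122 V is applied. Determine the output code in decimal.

LSB = 17.7 V / 8192 = 2.161 mV.
Input sits at 2188.236 steps above V_low.
So the output code is 2188.

code 2188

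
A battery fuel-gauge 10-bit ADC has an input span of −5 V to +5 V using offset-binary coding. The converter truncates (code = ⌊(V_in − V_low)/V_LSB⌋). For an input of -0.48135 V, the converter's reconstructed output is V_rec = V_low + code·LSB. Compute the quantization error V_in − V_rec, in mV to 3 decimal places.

6.931 mV

LSB = 10/2^10 = 9.766 mV.
(V_in − V_low)/LSB = (-0.48135 − (−5))/0.00976562 = 462.7098 → code 462 (floor).
Reconstructed: -0.48828125 V.
V_in − V_rec = 0.00693125 V = 6.931 mV.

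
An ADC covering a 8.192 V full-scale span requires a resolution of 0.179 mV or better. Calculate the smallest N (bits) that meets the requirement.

16 bits

Number of steps required ≥ 8.192 V / 0.179 mV = 45765.36.
Need 2^N ≥ 45765.36; 2^15 = 32768, 2^16 = 65536.
Minimum N = 16.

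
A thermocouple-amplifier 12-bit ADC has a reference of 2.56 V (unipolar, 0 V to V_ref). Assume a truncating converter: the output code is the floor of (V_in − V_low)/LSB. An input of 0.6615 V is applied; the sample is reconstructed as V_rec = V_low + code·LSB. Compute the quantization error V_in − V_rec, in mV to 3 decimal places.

0.250 mV

One LSB is 2.56 V / 4096 = 0.625 mV.
(V_in − V_low)/LSB = (0.6615 − 0)/0.000625 = 1058.4000 → code 1058 (floor).
V_rec = 0 + 1058·0.000625 = 0.66125 V.
Error = 0.6615 − 0.66125 = 0.00025 V = 0.250 mV.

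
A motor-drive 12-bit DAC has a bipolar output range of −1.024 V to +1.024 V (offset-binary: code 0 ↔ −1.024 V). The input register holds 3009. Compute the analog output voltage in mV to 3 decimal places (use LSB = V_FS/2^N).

480.500 mV

LSB = 2.048 V / 2^12 = 0.500 mV.
V_out = (−1.024) + 3009 × 0.0005 V = 0.4805 V.
= 480.500 mV.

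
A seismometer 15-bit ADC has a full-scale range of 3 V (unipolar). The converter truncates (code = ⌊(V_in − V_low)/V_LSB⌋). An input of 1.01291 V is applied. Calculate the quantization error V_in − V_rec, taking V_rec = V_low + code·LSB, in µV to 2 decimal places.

62.10 µV

Step size: 3 V ÷ 2^15 = 91.55 µV.
(V_in − V_low)/LSB = (1.01291 − 0)/9.15527e-05 = 11063.6783 → code 11063 (floor).
Code 11063 maps back to 0 + 11063×9.15527e-05 V = 1.0128479 V.
Difference: 6.20996e-05 V → 62.10 µV.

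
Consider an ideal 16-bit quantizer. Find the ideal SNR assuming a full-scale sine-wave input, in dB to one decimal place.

98.1 dB

SNR ≈ 6.02·N + 1.76 dB = 6.02·16 + 1.76 = 98.08 dB.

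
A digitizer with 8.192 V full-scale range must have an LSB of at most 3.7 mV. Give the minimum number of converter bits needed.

Number of steps required ≥ 8.192 V / 3.7 mV = 2214.05.
Need 2^N ≥ 2214.05; 2^11 = 2048, 2^12 = 4096.
Minimum N = 12.

12 bits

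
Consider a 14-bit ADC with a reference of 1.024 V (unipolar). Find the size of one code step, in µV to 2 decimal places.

Full-scale span = 1.024 V.
LSB = 1.024 / 2^14 = 1.024 / 16384 = 6.25e-05 V = 62.50 µV.

62.50 µV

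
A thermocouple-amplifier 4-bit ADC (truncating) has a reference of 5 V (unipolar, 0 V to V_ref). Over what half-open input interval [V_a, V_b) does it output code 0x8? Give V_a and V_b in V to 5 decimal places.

LSB = 5/2^4 = 312.500 mV.
Code 0x8 = 8 decimal.
V_a = V_low + 8·LSB = 2.5 V; V_b = V_low + 9·LSB = 2.8125 V.

[2.50000 V, 2.81250 V)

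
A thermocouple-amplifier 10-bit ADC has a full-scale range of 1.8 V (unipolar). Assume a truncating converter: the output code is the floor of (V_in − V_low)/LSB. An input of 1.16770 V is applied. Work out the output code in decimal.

LSB = 1.8 V / 1024 = 1.758 mV.
Input sits at 664.292 steps above V_low.
Floor → code 664.

code 664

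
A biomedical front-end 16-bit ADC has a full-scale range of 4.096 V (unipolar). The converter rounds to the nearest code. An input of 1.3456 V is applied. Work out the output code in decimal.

code 21530

LSB = 4.096 V / 65536 = 62.50 µV.
Input sits at 21529.600 steps above V_low.
So the output code is 21530.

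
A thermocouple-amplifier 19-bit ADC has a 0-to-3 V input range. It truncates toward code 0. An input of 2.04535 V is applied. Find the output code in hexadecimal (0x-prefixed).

LSB = 3 V / 524288 = 5.72 µV.
Input sits at 357450.820 steps above V_low.
⌊·⌋(357450.820) = 357450.
In hexadecimal (0x-prefixed): 0x5744A.

code 0x5744A (decimal 357450)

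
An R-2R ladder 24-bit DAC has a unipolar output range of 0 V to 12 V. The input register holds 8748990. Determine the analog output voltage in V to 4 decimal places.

6.2578 V

LSB = 12 V / 2^24 = 0.72 µV.
V_out = 0 + 8748990 × 7.15256e-07 V = 6.25777 V.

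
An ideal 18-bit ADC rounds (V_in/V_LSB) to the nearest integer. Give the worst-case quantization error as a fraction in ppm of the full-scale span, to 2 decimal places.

Rounding → worst-case error = ½ LSB = V_FS/2^19, so 1e+06/524288 = 1.90735 ppm of full scale.

1.91 ppm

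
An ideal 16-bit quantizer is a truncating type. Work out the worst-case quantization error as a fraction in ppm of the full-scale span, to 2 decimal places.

Truncating → worst-case error = 1 LSB = V_FS/2^16, so 1e+06/65536 = 15.2588 ppm of full scale.

15.26 ppm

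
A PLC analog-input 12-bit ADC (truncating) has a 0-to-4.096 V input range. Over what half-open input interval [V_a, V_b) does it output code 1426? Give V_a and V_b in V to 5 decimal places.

LSB = 4.096/2^12 = 1.000 mV.
V_a = V_low + 1426·LSB = 1.426 V; V_b = V_low + 1427·LSB = 1.427 V.

[1.42600 V, 1.42700 V)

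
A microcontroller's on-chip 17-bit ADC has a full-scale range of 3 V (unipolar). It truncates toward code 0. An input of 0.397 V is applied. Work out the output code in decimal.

LSB = 3 V / 131072 = 22.89 µV.
(V_in − V_low)/LSB = (0.397 − 0) / 2.28882e-05 = 17345.195.
⌊·⌋(17345.195) = 17345.

code 17345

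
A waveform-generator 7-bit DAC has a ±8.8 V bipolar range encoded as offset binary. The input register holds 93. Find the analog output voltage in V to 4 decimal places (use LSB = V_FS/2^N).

LSB = 17.6 V / 2^7 = 137.500 mV.
V_out = (−8.8) + 93 × 0.1375 V = 3.9875 V.

3.9875 V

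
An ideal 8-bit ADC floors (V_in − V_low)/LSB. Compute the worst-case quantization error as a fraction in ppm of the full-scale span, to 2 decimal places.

3906.25 ppm

Truncating → worst-case error = 1 LSB = V_FS/2^8, so 1e+06/256 = 3906.25 ppm of full scale.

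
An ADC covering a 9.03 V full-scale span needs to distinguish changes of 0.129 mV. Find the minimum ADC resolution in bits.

Number of steps required ≥ 9.03 V / 0.129 mV = 70000.00.
Need 2^N ≥ 70000.00; 2^16 = 65536, 2^17 = 131072.
Minimum N = 17.

17 bits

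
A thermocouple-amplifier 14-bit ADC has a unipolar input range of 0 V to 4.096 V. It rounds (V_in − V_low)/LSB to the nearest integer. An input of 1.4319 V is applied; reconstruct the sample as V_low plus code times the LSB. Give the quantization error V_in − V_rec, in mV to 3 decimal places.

Step size: 4.096 V ÷ 2^14 = 250.00 µV.
(1.4319 − 0)/0.00025 = 5727.6000; round gives code 5728.
Code 5728 maps back to 0 + 5728×0.00025 V = 1.432 V.
Difference: -0.0001 V → -0.100 mV.

-0.100 mV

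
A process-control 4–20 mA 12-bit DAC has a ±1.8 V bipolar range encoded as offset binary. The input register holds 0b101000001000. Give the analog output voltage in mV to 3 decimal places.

457.031 mV

LSB = 3.6 V / 2^12 = 0.879 mV.
Code 0b101000001000 = 2568 decimal.
V_out = (−1.8) + 2568 × 0.000878906 V = 0.457031 V.
= 457.031 mV.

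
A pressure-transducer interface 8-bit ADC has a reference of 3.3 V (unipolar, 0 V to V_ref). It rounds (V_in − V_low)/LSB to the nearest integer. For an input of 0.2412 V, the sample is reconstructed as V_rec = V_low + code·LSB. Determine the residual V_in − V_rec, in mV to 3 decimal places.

-3.722 mV

Step size: 3.3 V ÷ 2^8 = 12.891 mV.
(0.2412 − 0)/0.0128906 = 18.7113; round gives code 19.
Reconstructed: 0.24492188 V.
V_in − V_rec = -0.00372187 V = -3.722 mV.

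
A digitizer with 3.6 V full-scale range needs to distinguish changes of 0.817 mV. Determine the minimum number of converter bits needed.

Number of steps required ≥ 3.6 V / 0.817 mV = 4406.36.
Need 2^N ≥ 4406.36; 2^12 = 4096, 2^13 = 8192.
Minimum N = 13.

13 bits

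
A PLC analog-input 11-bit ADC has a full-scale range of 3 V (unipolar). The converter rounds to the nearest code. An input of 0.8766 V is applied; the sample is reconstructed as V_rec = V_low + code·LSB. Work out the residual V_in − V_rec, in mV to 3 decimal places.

Step size: 3 V ÷ 2^11 = 1.465 mV.
(0.8766 − 0)/0.00146484 = 598.4256; round gives code 598.
V_rec = 0 + 598·0.00146484 = 0.87597656 V.
Error = 0.8766 − 0.87597656 = 0.000623437 V = 0.623 mV.

0.623 mV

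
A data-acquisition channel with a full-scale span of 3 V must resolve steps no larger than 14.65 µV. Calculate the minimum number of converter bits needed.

18 bits

Number of steps required ≥ 3 V / 14.65 µV = 204778.16.
Need 2^N ≥ 204778.16; 2^17 = 131072, 2^18 = 262144.
Minimum N = 18.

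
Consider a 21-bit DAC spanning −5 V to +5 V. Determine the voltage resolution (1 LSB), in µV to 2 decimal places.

Full-scale span = 10 V.
LSB = 10 / 2^21 = 10 / 2097152 = 4.76837e-06 V = 4.77 µV.

4.77 µV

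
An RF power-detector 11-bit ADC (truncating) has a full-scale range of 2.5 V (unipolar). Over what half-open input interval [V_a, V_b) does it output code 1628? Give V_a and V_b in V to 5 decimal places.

[1.98730 V, 1.98853 V)

LSB = 2.5/2^11 = 1.221 mV.
V_a = V_low + 1628·LSB = 1.9873 V; V_b = V_low + 1629·LSB = 1.98853 V.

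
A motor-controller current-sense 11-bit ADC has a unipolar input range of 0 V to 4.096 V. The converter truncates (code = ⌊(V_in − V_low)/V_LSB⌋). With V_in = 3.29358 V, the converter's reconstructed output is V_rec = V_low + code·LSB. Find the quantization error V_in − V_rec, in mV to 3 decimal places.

1.580 mV

One LSB is 4.096 V / 2048 = 2.000 mV.
Scaled input = 1646.7900 LSBs, so code = 1646.
V_rec = 0 + 1646·0.002 = 3.292 V.
Difference: 0.00158 V → 1.580 mV.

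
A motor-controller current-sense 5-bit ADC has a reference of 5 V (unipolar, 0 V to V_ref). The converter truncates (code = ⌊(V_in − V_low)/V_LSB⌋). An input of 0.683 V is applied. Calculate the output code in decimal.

code 4

LSB = 5 V / 32 = 156.250 mV.
Input sits at 4.371 steps above V_low.
⌊·⌋(4.371) = 4.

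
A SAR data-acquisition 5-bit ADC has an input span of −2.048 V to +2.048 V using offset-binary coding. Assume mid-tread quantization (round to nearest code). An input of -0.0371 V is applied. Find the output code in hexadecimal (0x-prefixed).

Full-scale span = 4.096 V; LSB = 4.096/2^5 = 128.000 mV.
(-0.0371 − (−2.048)) / 0.128 = 15.710 LSBs.
round(15.710) = 16.
In hexadecimal (0x-prefixed): 0x10.

code 0x10 (decimal 16)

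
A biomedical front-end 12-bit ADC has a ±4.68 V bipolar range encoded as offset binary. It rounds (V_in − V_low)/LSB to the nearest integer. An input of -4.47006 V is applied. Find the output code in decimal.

code 92

LSB = 9.36 V / 4096 = 2.285 mV.
Input sits at 91.871 steps above V_low.
round(91.871) = 92.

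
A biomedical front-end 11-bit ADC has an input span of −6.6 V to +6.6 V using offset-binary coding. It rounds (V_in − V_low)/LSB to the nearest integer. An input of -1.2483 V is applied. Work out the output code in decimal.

LSB = 13.2 V / 2048 = 6.445 mV.
(-1.2483 − (−6.6)) / 0.00644531 = 830.324 LSBs.
Round → code 830.

code 830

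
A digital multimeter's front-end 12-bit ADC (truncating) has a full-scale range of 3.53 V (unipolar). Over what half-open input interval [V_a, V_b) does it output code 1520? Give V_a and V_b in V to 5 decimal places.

LSB = 3.53/2^12 = 0.862 mV.
V_a = V_low + 1520·LSB = 1.30996 V; V_b = V_low + 1521·LSB = 1.31082 V.

[1.30996 V, 1.31082 V)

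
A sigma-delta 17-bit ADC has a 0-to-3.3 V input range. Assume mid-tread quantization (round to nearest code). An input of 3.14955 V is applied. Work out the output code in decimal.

code 125096

With 131072 levels over 3.3 V, one step is 25.18 µV.
(V_in − V_low)/LSB = (3.14955 − 0) / 2.5177e-05 = 125096.308.
round(125096.308) = 125096.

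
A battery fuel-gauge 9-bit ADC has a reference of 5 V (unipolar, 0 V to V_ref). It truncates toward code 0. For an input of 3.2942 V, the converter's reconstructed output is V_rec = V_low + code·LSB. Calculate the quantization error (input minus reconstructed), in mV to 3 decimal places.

LSB = 5/2^9 = 9.766 mV.
(3.2942 − 0)/0.00976562 = 337.3261; ⌊·⌋ gives code 337.
Reconstructed: 3.2910156 V.
V_in − V_rec = 0.00318438 V = 3.184 mV.

3.184 mV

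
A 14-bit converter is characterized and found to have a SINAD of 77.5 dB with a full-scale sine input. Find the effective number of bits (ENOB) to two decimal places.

ENOB = (SINAD − 1.76) / 6.02 = (77.5 − 1.76)/6.02 = 12.581.

12.58 bits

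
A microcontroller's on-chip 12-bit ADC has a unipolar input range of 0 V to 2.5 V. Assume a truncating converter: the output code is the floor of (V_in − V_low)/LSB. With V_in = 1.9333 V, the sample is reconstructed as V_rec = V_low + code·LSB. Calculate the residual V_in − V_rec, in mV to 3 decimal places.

Step size: 2.5 V ÷ 2^12 = 0.610 mV.
Scaled input = 3167.5187 LSBs, so code = 3167.
Reconstructed: 1.9329834 V.
Difference: 0.000316602 V → 0.317 mV.

0.317 mV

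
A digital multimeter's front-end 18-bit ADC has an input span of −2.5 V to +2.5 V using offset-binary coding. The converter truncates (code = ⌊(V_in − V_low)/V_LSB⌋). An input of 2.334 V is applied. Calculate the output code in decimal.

Full-scale span = 5 V; LSB = 5/2^18 = 19.07 µV.
Input sits at 253440.819 steps above V_low.
Floor → code 253440.

code 253440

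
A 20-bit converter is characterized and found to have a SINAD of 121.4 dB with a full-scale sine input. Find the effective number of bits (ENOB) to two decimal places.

ENOB = (SINAD − 1.76) / 6.02 = (121.4 − 1.76)/6.02 = 19.874.

19.87 bits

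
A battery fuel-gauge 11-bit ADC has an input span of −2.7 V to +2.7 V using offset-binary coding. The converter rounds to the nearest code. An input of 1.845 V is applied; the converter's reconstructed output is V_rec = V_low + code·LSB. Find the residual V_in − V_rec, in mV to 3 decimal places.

LSB = 5.4/2^11 = 2.637 mV.
Scaled input = 1723.7333 LSBs, so code = 1724.
Code 1724 maps back to (−2.7) + 1724×0.00263672 V = 1.8457031 V.
Difference: -0.000703125 V → -0.703 mV.

-0.703 mV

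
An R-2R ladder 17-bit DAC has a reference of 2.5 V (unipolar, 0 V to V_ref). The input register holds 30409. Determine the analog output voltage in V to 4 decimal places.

LSB = 2.5 V / 2^17 = 19.07 µV.
V_out = 0 + 30409 × 1.90735e-05 V = 0.580006 V.

0.5800 V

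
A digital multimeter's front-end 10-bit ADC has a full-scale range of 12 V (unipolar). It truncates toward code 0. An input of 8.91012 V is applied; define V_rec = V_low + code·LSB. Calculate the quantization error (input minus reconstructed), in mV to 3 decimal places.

3.870 mV

Step size: 12 V ÷ 2^10 = 11.719 mV.
Scaled input = 760.3302 LSBs, so code = 760.
Code 760 maps back to 0 + 760×0.0117188 V = 8.90625 V.
Error = 8.91012 − 8.90625 = 0.00387 V = 3.870 mV.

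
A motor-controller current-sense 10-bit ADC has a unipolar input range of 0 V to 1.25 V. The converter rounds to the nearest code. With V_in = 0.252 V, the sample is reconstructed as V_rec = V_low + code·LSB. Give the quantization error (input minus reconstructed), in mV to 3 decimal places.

Step size: 1.25 V ÷ 2^10 = 1.221 mV.
(V_in − V_low)/LSB = (0.252 − 0)/0.0012207 = 206.4384 → code 206 (round).
V_rec = 0 + 206·0.0012207 = 0.25146484 V.
Error = 0.252 − 0.25146484 = 0.000535156 V = 0.535 mV.

0.535 mV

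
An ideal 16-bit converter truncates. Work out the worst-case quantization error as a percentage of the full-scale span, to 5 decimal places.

Truncating → worst-case error = 1 LSB = V_FS/2^16, so 100/65536 = 0.00152588 % of full scale.

0.00153 %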